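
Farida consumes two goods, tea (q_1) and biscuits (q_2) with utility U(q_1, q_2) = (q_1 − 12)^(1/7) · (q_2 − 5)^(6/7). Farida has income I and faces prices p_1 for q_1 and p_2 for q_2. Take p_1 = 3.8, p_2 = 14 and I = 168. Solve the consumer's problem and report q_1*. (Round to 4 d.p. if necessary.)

MRS = (1/6)·(q_2−5)/(q_1−12). Tangency with p_1/p_2 gives q_2−5 = 6·(p_1/p_2)·(q_1−12).
Substituting into the budget: q_1* = 12 + 1/7·(I − 12·p_1 − 5·p_2)/p_1, and q_2* = 5 + 6/7·(…)/p_2.
Discretionary income = 168 − 12·3.8 − 5·14 = 52.4; q_1* = 12 + 1/7·52.4/3.8 = 13.9699.

q_1* = 13.9699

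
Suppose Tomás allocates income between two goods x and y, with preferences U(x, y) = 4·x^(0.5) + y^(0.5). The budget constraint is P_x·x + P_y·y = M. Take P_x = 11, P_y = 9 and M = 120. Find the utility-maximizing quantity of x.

x* = 10.1349

MRS = MU_x/MU_y = 4·(y/x)^(0.5). Set equal to P_x/P_y.
Solve for the ratio: y/x = [(1/4)·P_x/P_y]^(2).
With the ratio pinned down, the budget gives x* = M/(P_x + P_y·(y/x)) and y* = (y/x)·x*.
Numerically y/x = 0.093364, so x* = 120/(11 + 9·0.093364) = 10.1349.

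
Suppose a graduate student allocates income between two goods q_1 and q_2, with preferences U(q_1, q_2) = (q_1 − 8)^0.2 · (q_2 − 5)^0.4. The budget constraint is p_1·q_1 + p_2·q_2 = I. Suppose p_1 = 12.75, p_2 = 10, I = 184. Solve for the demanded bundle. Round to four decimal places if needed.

q_1* = 8.8366, q_2* = 7.1333

Let q_1' = q_1−8, q_2' = q_2−5. MRS = (1/2)·q_2'/q_1' = p_1/p_2.
After buying the subsistence bundle (8, 5), a share 1/3 of the remaining income goes to q_1: q_1* = 8 + 1/3·(I − 8p_1 − 5p_2)/p_1.
Discretionary income = 184 − 8·12.75 − 5·10 = 32; q_1* = 8 + 1/3·32/12.75 = 8.8366; q_2* = 5 + 2/3·32/10 = 7.1333.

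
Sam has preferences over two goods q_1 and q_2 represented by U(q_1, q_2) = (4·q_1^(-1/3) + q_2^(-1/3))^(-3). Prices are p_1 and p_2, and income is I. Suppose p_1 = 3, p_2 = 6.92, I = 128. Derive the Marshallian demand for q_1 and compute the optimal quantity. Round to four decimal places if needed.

q_1* = 29.7181

From the CES first-order condition, 4·(q_2/q_1)^(4/3) = p_1/p_2.
Solve for the ratio: q_2/q_1 = [(1/4)·p_1/p_2]^(0.75).
Substitute q_2 = (q_2/q_1)·q_1 into the budget: q_1* = I/(p_1 + p_2·(q_2/q_1)).
Numerically q_2/q_1 = 0.188893, so q_1* = 128/(3 + 6.92·0.188893) = 29.7181.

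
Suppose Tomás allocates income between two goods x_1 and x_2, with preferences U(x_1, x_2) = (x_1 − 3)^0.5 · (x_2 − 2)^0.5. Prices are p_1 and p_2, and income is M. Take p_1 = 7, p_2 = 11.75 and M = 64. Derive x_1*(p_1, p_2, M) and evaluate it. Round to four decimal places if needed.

Let x_1' = x_1−3, x_2' = x_2−2. MRS = x_2'/x_1' = p_1/p_2.
Substituting into the budget: x_1* = 3 + 0.5·(M − 3·p_1 − 2·p_2)/p_1, and x_2* = 2 + 0.5·(…)/p_2.
Discretionary income = 64 − 3·7 − 2·11.75 = 19.5; x_1* = 3 + 0.5·19.5/7 = 4.3929.

x_1* = 4.3929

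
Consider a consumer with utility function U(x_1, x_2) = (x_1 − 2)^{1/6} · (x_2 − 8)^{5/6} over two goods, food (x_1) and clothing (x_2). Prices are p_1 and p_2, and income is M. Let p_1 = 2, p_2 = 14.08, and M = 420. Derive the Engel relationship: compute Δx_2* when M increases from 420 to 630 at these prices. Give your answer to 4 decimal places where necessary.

This is Cobb-Douglas in (x_1−2, x_2−8): tangency gives 1/6·p_2·(x_2−8) = 5/6·p_1·(x_1−2).
Substituting into the budget: x_1* = 2 + 1/6·(M − 2·p_1 − 8·p_2)/p_1, and x_2* = 8 + 5/6·(…)/p_2.
Discretionary income = 420 − 2·2 − 8·14.08 = 303.36; x_2* = 8 + 5/6·303.36/14.08 = 25.9545.
At M' = 630: x_2* = 38.3835. Change: 38.3835 − 25.9545 = 12.429.

Δx_2* = 12.429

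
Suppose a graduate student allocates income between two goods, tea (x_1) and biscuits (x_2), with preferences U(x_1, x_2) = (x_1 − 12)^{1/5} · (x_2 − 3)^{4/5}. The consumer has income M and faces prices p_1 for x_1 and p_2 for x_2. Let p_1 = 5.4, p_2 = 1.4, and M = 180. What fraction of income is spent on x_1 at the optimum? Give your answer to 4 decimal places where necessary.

share on x_1 = 0.4833

Let x_1' = x_1−12, x_2' = x_2−3. MRS = (1/4)·x_2'/x_1' = p_1/p_2.
Substituting into the budget: x_1* = 12 + 0.2·(M − 12·p_1 − 3·p_2)/p_1, and x_2* = 3 + 0.8·(…)/p_2.
Discretionary income = 180 − 12·5.4 − 3·1.4 = 111; x_1* = 12 + 0.2·111/5.4 = 16.1111; x_2* = 3 + 0.8·111/1.4 = 66.4286.
Expenditure on x_1: 5.4·16.1111 = 87; share = 0.4833.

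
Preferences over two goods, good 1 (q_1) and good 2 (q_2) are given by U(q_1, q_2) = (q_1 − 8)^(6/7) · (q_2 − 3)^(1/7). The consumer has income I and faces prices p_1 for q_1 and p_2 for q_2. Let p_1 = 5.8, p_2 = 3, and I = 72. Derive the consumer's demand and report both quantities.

This is Cobb-Douglas in (q_1−8, q_2−3): tangency gives 6/7·p_2·(q_2−3) = 1/7·p_1·(q_1−8).
After buying the subsistence bundle (8, 3), a share 6/7 of the remaining income goes to q_1: q_1* = 8 + 6/7·(I − 8p_1 − 3p_2)/p_1.
Discretionary income = 72 − 8·5.8 − 3·3 = 16.6; q_1* = 8 + 6/7·16.6/5.8 = 10.4532; q_2* = 3 + 1/7·16.6/3 = 3.7905.

q_1* = 10.4532, q_2* = 3.7905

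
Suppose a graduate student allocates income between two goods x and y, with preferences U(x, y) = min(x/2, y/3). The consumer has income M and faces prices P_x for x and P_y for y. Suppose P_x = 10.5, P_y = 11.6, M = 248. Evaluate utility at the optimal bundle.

Leontief preferences: the optimum is at the kink where x/2 = y/3, i.e. y = (3/2)·x.
Budget: P_x·x + P_y·(3/2)·x = M, so (2·P_x + 3·P_y)·x = 2·M.
Demand: x*(P_x,P_y,M) = 2·M/(2·P_x + 3·P_y), y* = 3·M/(2·P_x + 3·P_y).
Here 2·10.5 + 3·11.6 = 55.8, giving x* = 8.8889 and y* = 13.3333.
Utility at the optimum: U(8.8889, 13.3333) = 4.4444.

V = 4.4444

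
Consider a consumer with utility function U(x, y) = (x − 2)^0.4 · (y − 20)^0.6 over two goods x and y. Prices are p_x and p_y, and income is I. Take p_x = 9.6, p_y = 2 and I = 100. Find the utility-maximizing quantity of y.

MRS = (2/3)·(y−20)/(x−2). Tangency with p_x/p_y gives y−20 = (3/2)·(p_x/p_y)·(x−2).
Substituting into the budget: x* = 2 + 0.4·(I − 2·p_x − 20·p_y)/p_x, and y* = 20 + 0.6·(…)/p_y.
Discretionary income = 100 − 2·9.6 − 20·2 = 40.8; y* = 20 + 0.6·40.8/2 = 32.24.

y* = 32.24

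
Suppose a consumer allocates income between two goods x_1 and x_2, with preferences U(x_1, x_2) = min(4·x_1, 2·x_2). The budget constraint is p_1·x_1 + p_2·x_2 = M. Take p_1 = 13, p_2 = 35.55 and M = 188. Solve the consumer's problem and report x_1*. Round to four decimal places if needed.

x_1* = 2.2354

Leontief preferences: the optimum is at the kink where x_1/2 = x_2/4, i.e. x_2 = 2·x_1.
Budget: p_1·x_1 + p_2·2·x_1 = M, so (2·p_1 + 4·p_2)·x_1 = 2·M.
Demand: x_1*(p_1,p_2,M) = 2·M/(2·p_1 + 4·p_2), x_2* = 4·M/(2·p_1 + 4·p_2).
Here 2·13 + 4·35.55 = 168.2, giving x_1* = 2.2354.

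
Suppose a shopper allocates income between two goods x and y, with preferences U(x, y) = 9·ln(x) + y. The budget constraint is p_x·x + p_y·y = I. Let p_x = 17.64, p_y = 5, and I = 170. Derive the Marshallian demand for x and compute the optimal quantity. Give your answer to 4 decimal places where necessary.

x* = 2.551

Set MRS = p_x/p_y: (9/x)/1 = p_x/p_y.
So x*(p_x,p_y) = 9·p_y/p_x, independent of income; and y* = (I − 9·p_y)/p_y.
At the given prices: x* = 9·5/17.64 = 2.551.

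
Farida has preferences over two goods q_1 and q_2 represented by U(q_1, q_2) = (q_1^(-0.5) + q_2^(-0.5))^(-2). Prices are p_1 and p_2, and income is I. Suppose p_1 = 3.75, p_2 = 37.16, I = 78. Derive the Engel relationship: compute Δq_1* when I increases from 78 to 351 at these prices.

Δq_1* = 23.1265

From the CES first-order condition, (q_2/q_1)^(1.5) = p_1/p_2.
Solve for the ratio: q_2/q_1 = [p_1/p_2]^(2/3).
Substitute q_2 = (q_2/q_1)·q_1 into the budget: q_1* = I/(p_1 + p_2·(q_2/q_1)).
Numerically q_2/q_1 = 0.216756, so q_1* = 78/(3.75 + 37.16·0.216756) = 6.6076.
At I' = 351: q_1* = 29.7341. Change: 29.7341 − 6.6076 = 23.1265.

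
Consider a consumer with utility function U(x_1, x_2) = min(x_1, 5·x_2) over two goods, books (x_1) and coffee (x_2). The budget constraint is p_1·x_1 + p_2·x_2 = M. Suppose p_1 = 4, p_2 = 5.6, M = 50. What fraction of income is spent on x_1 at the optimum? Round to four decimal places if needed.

share on x_1 = 0.7812

Leontief preferences: the optimum is at the kink where x_1/5 = x_2/1, i.e. x_2 = (1/5)·x_1.
Budget: p_1·x_1 + p_2·(1/5)·x_1 = M, so (5·p_1 + p_2)·x_1 = 5·M.
Demand: x_1*(p_1,p_2,M) = 5·M/(5·p_1 + p_2), x_2* = M/(5·p_1 + p_2).
Here 5·4 + 5.6 = 25.6, giving x_1* = 9.7656 and x_2* = 1.9531.
Expenditure on x_1: 4·9.7656 = 39.0625; share = 0.7812.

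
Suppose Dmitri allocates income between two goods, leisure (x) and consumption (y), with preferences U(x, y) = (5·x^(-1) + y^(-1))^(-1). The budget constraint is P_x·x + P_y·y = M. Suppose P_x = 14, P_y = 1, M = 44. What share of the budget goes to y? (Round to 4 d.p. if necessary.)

share on y = 0.1068

MU_x ∝ 5·x^(-2), MU_y ∝ y^(-2), so MRS = 5·(y/x)^(2) = P_x/P_y.
Solve for the ratio: y/x = [(1/5)·P_x/P_y]^(0.5).
Substitute y = (y/x)·x into the budget: x* = M/(P_x + P_y·(y/x)).
Numerically y/x = 1.67332, so x* = 44/(14 + 1·1.67332) = 2.8073 and y* = 1.67332·2.8073 = 4.6975.
Expenditure on y: 1·4.6975 = 4.6975; share = 0.1068.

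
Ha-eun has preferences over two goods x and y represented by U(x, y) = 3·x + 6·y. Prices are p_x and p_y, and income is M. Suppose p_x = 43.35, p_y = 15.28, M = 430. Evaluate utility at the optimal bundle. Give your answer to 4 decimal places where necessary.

Linear utility — the consumer picks whichever good has higher MU/price: 3/43.35 = 0.0692 vs 6/15.28 = 0.3927.
y gives more utility per dollar, so spend all income on y: y* = M/p_y, x* = 0.
Numerically: x* = 0, y* = 28.1414.
Utility at the optimum: U(0, 28.1414) = 168.8482.

V = 168.8482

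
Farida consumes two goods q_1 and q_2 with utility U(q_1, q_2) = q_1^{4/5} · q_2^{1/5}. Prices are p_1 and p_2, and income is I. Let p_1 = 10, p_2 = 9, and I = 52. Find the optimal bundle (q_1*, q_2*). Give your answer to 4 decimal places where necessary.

Tangency: MRS = 4·q_2/q_1 = p_1/p_2.
So 0.8·p_2·q_2 = 0.2·p_1·q_1; combined with the budget, a share 0.8 of income goes to q_1.
Demand: q_1*(p_1,p_2,I) = 0.8·I/p_1 and q_2* = 0.2·I/p_2.
At p_1=10, p_2=9, I=52: q_1* = 0.8·52/10 = 4.16, q_2* = 1.1556.

q_1* = 4.16, q_2* = 1.1556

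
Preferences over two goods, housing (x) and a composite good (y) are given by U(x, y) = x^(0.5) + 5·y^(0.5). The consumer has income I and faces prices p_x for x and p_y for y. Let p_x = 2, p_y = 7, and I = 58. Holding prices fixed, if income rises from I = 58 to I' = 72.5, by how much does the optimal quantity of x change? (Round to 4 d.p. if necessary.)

From the CES first-order condition, (1/5)·(y/x)^(0.5) = p_x/p_y.
Solve for the ratio: y/x = [5·p_x/p_y]^(2).
Substitute y = (y/x)·x into the budget: x* = I/(p_x + p_y·(y/x)).
Numerically y/x = 2.040816, so x* = 58/(2 + 7·2.040816) = 3.5614.
At I' = 72.5: x* = 4.4518. Change: 4.4518 − 3.5614 = 0.8904.

Δx* = 0.8904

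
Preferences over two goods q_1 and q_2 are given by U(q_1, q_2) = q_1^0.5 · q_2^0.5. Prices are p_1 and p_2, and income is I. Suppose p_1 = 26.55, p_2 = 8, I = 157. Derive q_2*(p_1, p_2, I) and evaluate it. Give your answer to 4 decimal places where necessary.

Demand: q_1*(p_1,p_2,I) = 0.5·I/p_1 and q_2* = 0.5·I/p_2.
At p_1=26.55, p_2=8, I=157: q_2* = 0.5·157/8 = 9.8125.

q_2* = 9.8125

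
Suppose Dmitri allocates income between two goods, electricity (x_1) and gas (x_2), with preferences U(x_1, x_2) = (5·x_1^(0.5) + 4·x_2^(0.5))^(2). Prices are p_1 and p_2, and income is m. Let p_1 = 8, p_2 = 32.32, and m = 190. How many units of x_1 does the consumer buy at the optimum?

From the CES first-order condition, (5/4)·(x_2/x_1)^(0.5) = p_1/p_2.
Hence x_2/x_1 = ((4/5)·p_1/p_2)^(1/(0.5)), i.e. raised to the 2 power.
Substitute x_2 = (x_2/x_1)·x_1 into the budget: x_1* = m/(p_1 + p_2·(x_2/x_1)).
Numerically x_2/x_1 = 0.039212, so x_1* = 190/(8 + 32.32·0.039212) = 20.5021.

x_1* = 20.5021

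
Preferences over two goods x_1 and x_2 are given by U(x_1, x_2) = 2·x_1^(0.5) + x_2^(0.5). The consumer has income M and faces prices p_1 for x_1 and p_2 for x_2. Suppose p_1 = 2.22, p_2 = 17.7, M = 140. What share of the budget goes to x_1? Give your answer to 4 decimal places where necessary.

share on x_1 = 0.9696

MRS = MU_x_1/MU_x_2 = 2·(x_2/x_1)^(0.5). Set equal to p_1/p_2.
Hence x_2/x_1 = ((1/2)·p_1/p_2)^(1/(0.5)), i.e. raised to the 2 power.
Substitute x_2 = (x_2/x_1)·x_1 into the budget: x_1* = M/(p_1 + p_2·(x_2/x_1)).
Numerically x_2/x_1 = 0.003933, so x_1* = 140/(2.22 + 17.7·0.003933) = 61.1458 and x_2* = 0.003933·61.1458 = 0.2405.
Expenditure on x_1: 2.22·61.1458 = 135.7436; share = 0.9696.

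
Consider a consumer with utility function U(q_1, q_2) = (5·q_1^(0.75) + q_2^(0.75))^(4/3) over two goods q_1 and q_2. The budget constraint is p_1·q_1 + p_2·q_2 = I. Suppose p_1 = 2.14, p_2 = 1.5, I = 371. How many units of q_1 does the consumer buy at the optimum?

q_1* = 172.5627

Substitute q_2 = (q_2/q_1)·q_1 into the budget: q_1* = I/(p_1 + p_2·(q_2/q_1)).
Numerically q_2/q_1 = 0.006628, so q_1* = 371/(2.14 + 1.5·0.006628) = 172.5627.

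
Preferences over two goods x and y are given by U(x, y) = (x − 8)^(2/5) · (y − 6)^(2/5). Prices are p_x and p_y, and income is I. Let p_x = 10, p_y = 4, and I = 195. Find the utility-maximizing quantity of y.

y* = 17.375

After buying the subsistence bundle (8, 6), a share 0.5 of the remaining income goes to x: x* = 8 + 0.5·(I − 8p_x − 6p_y)/p_x.
Discretionary income = 195 − 8·10 − 6·4 = 91; y* = 6 + 0.5·91/4 = 17.375.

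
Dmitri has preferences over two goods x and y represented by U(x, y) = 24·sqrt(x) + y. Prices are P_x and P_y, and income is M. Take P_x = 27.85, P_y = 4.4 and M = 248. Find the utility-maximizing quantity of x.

Set MRS = P_x/P_y: 12·x^(−1/2) = P_x/P_y.
Solve: √x = 12·P_y/P_x, so x*(P_x,P_y) = (12·P_y/P_x)², and y* = (M − P_x·x*)/P_y.
Plugging in: x* = (12·4.4/27.85)² = 3.5943.

x* = 3.5943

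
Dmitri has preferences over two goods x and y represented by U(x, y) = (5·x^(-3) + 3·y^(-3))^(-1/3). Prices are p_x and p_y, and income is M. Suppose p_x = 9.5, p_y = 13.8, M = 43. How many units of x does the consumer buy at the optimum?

x* = 2.0911

With the ratio pinned down, the budget gives x* = M/(p_x + p_y·(y/x)) and y* = (y/x)·x*.
Numerically y/x = 0.801676, so x* = 43/(9.5 + 13.8·0.801676) = 2.0911.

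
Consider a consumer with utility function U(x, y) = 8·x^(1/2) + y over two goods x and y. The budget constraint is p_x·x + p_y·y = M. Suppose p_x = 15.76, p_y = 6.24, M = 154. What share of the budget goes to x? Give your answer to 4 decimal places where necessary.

share on x = 0.2567

Utility is quasi-linear in y; the FOC for x is 4/√x = p_x/p_y.
Thus x* = (4·p_y/p_x)² — independent of M — with the rest of income spent on y.
Plugging in: x* = (4·6.24/15.76)² = 2.5083, y* = 18.3445.
Expenditure on x: 15.76·2.5083 = 39.5306; share = 0.2567.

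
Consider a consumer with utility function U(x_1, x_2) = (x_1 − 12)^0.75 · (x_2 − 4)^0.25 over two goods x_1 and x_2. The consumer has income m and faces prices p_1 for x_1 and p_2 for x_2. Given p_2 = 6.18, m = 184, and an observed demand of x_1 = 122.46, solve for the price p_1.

p_1 = 1

Let x_1' = x_1−12, x_2' = x_2−4. MRS = 3·x_2'/x_1' = p_1/p_2.
After buying the subsistence bundle (12, 4), a share 0.75 of the remaining income goes to x_1: x_1* = 12 + 0.75·(m − 12p_1 − 4p_2)/p_1.
Set x_1* = 122.46 in the demand function and solve for p_1: p_1 = 1.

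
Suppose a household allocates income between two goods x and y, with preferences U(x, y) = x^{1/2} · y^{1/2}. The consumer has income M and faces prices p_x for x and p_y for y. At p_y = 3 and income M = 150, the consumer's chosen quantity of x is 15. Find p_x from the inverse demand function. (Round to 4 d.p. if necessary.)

p_x = 5

The MRS is y/x. Set MRS = p_x/p_y.
Rearranging, p_y·y = p_x·x. Substituting into the budget gives p_x·x·(1 + 1) = M.
Demand: x*(p_x,p_y,M) = 0.5·M/p_x and y* = 0.5·M/p_y.
Set x* = 15 in the demand function and solve for p_x: p_x = 5.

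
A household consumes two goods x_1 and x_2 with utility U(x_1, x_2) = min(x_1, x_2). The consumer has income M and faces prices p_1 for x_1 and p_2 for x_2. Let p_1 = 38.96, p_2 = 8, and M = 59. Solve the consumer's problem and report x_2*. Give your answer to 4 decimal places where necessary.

x_2* = 1.2564

With perfect complements, no substitution: consume in ratio x_1:x_2 = 1:1.
Budget: p_1·x_1 + p_2·x_1 = M, so (p_1 + p_2)·x_1 = M.
Demand: x_1*(p_1,p_2,M) = M/(p_1 + p_2), x_2* = M/(p_1 + p_2).
Here 38.96 + 8 = 46.96, giving x_2* = 1.2564.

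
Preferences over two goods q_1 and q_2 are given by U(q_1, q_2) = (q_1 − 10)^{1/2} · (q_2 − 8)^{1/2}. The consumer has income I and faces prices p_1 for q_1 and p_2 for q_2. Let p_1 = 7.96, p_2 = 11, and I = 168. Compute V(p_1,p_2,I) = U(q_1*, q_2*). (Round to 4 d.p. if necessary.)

V = 0.0214

This is Cobb-Douglas in (q_1−10, q_2−8): tangency gives 0.5·p_2·(q_2−8) = 0.5·p_1·(q_1−10).
Substituting into the budget: q_1* = 10 + 0.5·(I − 10·p_1 − 8·p_2)/p_1, and q_2* = 8 + 0.5·(…)/p_2.
Discretionary income = 168 − 10·7.96 − 8·11 = 0.4; q_1* = 10 + 0.5·0.4/7.96 = 10.0251; q_2* = 8 + 0.5·0.4/11 = 8.0182.
Utility at the optimum: U(10.0251, 8.0182) = 0.0214.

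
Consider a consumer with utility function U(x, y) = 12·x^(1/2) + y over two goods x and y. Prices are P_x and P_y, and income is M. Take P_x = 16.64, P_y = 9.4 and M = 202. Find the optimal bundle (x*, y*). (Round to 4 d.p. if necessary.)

x* = 11.4882, y* = 1.1528

Set MRS = P_x/P_y: 6·x^(−1/2) = P_x/P_y.
Solve: √x = 6·P_y/P_x, so x*(P_x,P_y) = (6·P_y/P_x)², and y* = (M − P_x·x*)/P_y.
Plugging in: x* = (6·9.4/16.64)² = 11.4882, y* = 1.1528.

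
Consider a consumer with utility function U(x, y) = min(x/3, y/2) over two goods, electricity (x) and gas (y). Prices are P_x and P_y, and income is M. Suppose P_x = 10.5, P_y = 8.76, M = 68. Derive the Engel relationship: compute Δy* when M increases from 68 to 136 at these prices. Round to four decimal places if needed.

Demand: x*(P_x,P_y,M) = 3·M/(3·P_x + 2·P_y), y* = 2·M/(3·P_x + 2·P_y).
Here 3·10.5 + 2·8.76 = 49.02, giving y* = 2.7744.
At M' = 136: y* = 5.5488. Change: 5.5488 − 2.7744 = 2.7744.

Δy* = 2.7744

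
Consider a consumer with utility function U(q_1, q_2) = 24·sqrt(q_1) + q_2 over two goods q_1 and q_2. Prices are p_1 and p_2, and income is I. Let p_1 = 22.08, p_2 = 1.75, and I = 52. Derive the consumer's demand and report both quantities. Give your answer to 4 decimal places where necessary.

MU_q_1 = 12/√q_1, MU_q_2 = 1. Tangency: 12/√q_1 = p_1/p_2.
Solve: √q_1 = 12·p_2/p_1, so q_1*(p_1,p_2) = (12·p_2/p_1)², and q_2* = (I − p_1·q_1*)/p_2.
Plugging in: q_1* = (12·1.75/22.08)² = 0.9046, q_2* = 18.3012.

q_1* = 0.9046, q_2* = 18.3012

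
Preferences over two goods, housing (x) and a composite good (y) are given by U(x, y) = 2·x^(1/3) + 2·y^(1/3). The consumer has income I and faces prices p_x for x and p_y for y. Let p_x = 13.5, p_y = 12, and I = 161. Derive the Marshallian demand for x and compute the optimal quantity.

x* = 5.7874

From the CES first-order condition, (y/x)^(2/3) = p_x/p_y.
Solve for the ratio: y/x = [p_x/p_y]^(1.5).
Substitute y = (y/x)·x into the budget: x* = I/(p_x + p_y·(y/x)).
Numerically y/x = 1.193243, so x* = 161/(13.5 + 12·1.193243) = 5.7874.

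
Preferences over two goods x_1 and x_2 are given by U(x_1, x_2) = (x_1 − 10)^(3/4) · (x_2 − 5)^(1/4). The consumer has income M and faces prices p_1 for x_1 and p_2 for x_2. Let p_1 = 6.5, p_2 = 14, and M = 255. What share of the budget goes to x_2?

MRS = 3·(x_2−5)/(x_1−10). Tangency with p_1/p_2 gives x_2−5 = (1/3)·(p_1/p_2)·(x_1−10).
Substituting into the budget: x_1* = 10 + 0.75·(M − 10·p_1 − 5·p_2)/p_1, and x_2* = 5 + 0.25·(…)/p_2.
Discretionary income = 255 − 10·6.5 − 5·14 = 120; x_1* = 10 + 0.75·120/6.5 = 23.8462; x_2* = 5 + 0.25·120/14 = 7.1429.
Expenditure on x_2: 14·7.1429 = 100; share = 0.3922.

share on x_2 = 0.3922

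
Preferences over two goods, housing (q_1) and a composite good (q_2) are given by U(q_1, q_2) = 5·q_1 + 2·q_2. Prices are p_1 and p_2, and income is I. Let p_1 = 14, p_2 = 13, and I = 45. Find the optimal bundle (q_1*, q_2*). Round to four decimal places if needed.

q_1* = 3.2143, q_2* = 0

Numerically: q_1* = 3.2143, q_2* = 0.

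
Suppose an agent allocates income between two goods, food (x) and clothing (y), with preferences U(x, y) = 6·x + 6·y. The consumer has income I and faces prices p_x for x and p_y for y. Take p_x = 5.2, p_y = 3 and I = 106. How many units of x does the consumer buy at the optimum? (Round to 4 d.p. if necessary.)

Perfect substitutes: compare marginal utility per dollar. 6/p_x vs 6/p_y → 1.1538 vs 2.
y gives more utility per dollar, so spend all income on y: y* = I/p_y, x* = 0.
Numerically: x* = 0, y* = 35.3333.

x* = 0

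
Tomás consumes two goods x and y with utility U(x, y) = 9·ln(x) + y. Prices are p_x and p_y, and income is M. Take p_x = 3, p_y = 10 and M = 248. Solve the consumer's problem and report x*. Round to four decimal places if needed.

MU_x = 9/x, MU_y = 1. Tangency: 9/x = p_x/p_y.
So x*(p_x,p_y) = 9·p_y/p_x, independent of income; and y* = (M − 9·p_y)/p_y.
At the given prices: x* = 9·10/3 = 30.

x* = 30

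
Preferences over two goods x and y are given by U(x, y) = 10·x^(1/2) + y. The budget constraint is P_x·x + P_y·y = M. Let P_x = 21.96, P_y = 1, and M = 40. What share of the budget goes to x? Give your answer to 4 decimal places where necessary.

share on x = 0.0285

Plugging in: x* = (5·1/21.96)² = 0.0518, y* = 38.8616.
Expenditure on x: 21.96·0.0518 = 1.1384; share = 0.0285.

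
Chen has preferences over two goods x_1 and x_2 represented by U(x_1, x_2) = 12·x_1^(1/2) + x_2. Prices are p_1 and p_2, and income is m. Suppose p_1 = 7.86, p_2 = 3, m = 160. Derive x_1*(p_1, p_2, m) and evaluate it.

x_1* = 5.2444

Set MRS = p_1/p_2: 6·x_1^(−1/2) = p_1/p_2.
Solve: √x_1 = 6·p_2/p_1, so x_1*(p_1,p_2) = (6·p_2/p_1)², and x_2* = (m − p_1·x_1*)/p_2.
Plugging in: x_1* = (6·3/7.86)² = 5.2444.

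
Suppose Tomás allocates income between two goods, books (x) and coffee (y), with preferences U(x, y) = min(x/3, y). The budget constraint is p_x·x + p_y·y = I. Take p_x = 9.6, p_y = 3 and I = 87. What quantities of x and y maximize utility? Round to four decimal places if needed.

Demand: x*(p_x,p_y,I) = 3·I/(3·p_x + p_y), y* = I/(3·p_x + p_y).
Here 3·9.6 + 3 = 31.8, giving x* = 8.2075 and y* = 2.7358.

x* = 8.2075, y* = 2.7358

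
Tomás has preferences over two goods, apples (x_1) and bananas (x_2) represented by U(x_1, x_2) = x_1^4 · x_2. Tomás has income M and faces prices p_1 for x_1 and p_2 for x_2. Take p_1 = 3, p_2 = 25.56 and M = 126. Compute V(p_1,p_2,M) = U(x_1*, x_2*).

V = 1256599.2635

MU_x_1/MU_x_2 = (4·x_2)/(x_1); tangency sets this equal to p_1/p_2.
Rearranging, p_2·x_2 = (1/4)·p_1·x_1. Substituting into the budget gives p_1·x_1·(1 + (1/4)) = M.
Demand: x_1*(p_1,p_2,M) = 0.8·M/p_1 and x_2* = 0.2·M/p_2.
At p_1=3, p_2=25.56, M=126: x_1* = 0.8·126/3 = 33.6, x_2* = 0.9859.
Utility at the optimum: U(33.6, 0.9859) = 1256599.2635.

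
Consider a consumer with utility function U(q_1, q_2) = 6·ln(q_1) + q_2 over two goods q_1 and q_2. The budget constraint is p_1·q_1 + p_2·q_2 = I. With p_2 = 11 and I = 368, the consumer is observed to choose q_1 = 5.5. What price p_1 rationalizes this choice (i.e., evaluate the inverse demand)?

Set MRS = p_1/p_2: (6/q_1)/1 = p_1/p_2.
So q_1*(p_1,p_2) = 6·p_2/p_1, independent of income; and q_2* = (I − 6·p_2)/p_2.
Set q_1* = 5.5 in the demand function and solve for p_1: p_1 = 12.

p_1 = 12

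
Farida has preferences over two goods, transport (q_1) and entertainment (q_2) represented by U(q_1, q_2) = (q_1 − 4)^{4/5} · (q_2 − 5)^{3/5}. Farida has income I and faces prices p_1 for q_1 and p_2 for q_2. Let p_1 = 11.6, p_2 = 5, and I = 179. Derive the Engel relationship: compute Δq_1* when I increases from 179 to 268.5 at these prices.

Δq_1* = 4.4089

Let q_1' = q_1−4, q_2' = q_2−5. MRS = (4/3)·q_2'/q_1' = p_1/p_2.
Substituting into the budget: q_1* = 4 + 4/7·(I − 4·p_1 − 5·p_2)/p_1, and q_2* = 5 + 3/7·(…)/p_2.
Discretionary income = 179 − 4·11.6 − 5·5 = 107.6; q_1* = 4 + 4/7·107.6/11.6 = 9.3005.
At I' = 268.5: q_1* = 13.7094. Change: 13.7094 − 9.3005 = 4.4089.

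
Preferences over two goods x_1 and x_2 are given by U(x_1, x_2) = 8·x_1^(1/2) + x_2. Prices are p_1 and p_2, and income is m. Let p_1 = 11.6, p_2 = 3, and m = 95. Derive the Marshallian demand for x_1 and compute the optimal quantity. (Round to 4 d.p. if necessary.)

x_1* = 1.0702

Set MRS = p_1/p_2: 4·x_1^(−1/2) = p_1/p_2.
Thus x_1* = (4·p_2/p_1)² — independent of m — with the rest of income spent on x_2.
Plugging in: x_1* = (4·3/11.6)² = 1.0702.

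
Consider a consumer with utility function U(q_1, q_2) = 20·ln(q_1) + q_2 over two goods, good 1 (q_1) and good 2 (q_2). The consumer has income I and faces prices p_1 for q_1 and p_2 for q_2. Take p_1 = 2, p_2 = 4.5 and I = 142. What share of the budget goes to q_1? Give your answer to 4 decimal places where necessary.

share on q_1 = 0.6338

MU_q_1 = 20/q_1, MU_q_2 = 1. Tangency: 20/q_1 = p_1/p_2.
So q_1*(p_1,p_2) = 20·p_2/p_1, independent of income; and q_2* = (I − 20·p_2)/p_2.
At the given prices: q_1* = 20·4.5/2 = 45, and q_2* = 11.5556.
Expenditure on q_1: 2·45 = 90; share = 0.6338.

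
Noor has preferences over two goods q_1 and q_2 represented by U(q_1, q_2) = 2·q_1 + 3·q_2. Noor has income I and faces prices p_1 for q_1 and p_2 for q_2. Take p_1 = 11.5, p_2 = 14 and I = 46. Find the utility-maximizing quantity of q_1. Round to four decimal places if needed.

q_1* = 0

Linear utility — the consumer picks whichever good has higher MU/price: 2/11.5 = 0.1739 vs 3/14 = 0.2143.
q_2 gives more utility per dollar, so spend all income on q_2: q_2* = I/p_2, q_1* = 0.
Numerically: q_1* = 0, q_2* = 3.2857.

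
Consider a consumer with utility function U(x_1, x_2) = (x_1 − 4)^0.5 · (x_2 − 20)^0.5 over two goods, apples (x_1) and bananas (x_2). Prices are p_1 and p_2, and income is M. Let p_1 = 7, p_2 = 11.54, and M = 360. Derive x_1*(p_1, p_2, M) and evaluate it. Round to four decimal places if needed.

x_1* = 11.2286

Let x_1' = x_1−4, x_2' = x_2−20. MRS = x_2'/x_1' = p_1/p_2.
Substituting into the budget: x_1* = 4 + 0.5·(M − 4·p_1 − 20·p_2)/p_1, and x_2* = 20 + 0.5·(…)/p_2.
Discretionary income = 360 − 4·7 − 20·11.54 = 101.2; x_1* = 4 + 0.5·101.2/7 = 11.2286.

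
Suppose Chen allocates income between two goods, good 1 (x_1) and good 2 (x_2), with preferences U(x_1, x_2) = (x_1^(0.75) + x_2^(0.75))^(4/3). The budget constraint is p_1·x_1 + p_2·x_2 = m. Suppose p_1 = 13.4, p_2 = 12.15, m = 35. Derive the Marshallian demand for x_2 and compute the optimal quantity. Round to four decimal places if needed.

MRS = MU_x_1/MU_x_2 = (x_2/x_1)^(0.25). Set equal to p_1/p_2.
Solve for the ratio: x_2/x_1 = [p_1/p_2]^(4).
Substitute x_2 = (x_2/x_1)·x_1 into the budget: x_1* = m/(p_1 + p_2·(x_2/x_1)).
Numerically x_2/x_1 = 1.479497, so x_1* = 35/(13.4 + 12.15·1.479497) = 1.1155 and x_2* = 1.479497·1.1155 = 1.6504.

x_2* = 1.6504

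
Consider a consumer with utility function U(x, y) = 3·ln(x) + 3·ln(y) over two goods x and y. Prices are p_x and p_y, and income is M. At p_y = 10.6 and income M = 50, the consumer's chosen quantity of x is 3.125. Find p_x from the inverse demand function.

p_x = 8

Tangency: MRS = y/x = p_x/p_y.
So 3·p_y·y = 3·p_x·x; combined with the budget, a share 0.5 of income goes to x.
Demand: x*(p_x,p_y,M) = 0.5·M/p_x and y* = 0.5·M/p_y.
Set x* = 3.125 in the demand function and solve for p_x: p_x = 8.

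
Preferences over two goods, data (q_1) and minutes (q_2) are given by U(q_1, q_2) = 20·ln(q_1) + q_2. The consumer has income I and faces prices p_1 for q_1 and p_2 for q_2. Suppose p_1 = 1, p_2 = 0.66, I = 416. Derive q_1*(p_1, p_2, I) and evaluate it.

Set MRS = p_1/p_2: (20/q_1)/1 = p_1/p_2.
So q_1*(p_1,p_2) = 20·p_2/p_1, independent of income; and q_2* = (I − 20·p_2)/p_2.
At the given prices: q_1* = 20·0.66/1 = 13.2.

q_1* = 13.2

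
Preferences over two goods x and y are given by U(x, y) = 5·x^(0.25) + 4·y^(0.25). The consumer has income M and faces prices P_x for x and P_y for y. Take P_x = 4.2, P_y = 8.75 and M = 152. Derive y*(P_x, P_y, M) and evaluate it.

y* = 6.3871

Numerically y/x = 0.27911, so x* = 152/(4.2 + 8.75·0.27911) = 22.8839 and y* = 0.27911·22.8839 = 6.3871.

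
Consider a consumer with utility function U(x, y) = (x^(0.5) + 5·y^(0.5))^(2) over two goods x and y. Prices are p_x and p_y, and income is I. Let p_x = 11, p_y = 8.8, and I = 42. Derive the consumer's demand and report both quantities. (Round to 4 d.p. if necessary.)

x* = 0.1184, y* = 4.6247

Substitute y = (y/x)·x into the budget: x* = I/(p_x + p_y·(y/x)).
Numerically y/x = 39.0625, so x* = 42/(11 + 8.8·39.0625) = 0.1184 and y* = 39.0625·0.1184 = 4.6247.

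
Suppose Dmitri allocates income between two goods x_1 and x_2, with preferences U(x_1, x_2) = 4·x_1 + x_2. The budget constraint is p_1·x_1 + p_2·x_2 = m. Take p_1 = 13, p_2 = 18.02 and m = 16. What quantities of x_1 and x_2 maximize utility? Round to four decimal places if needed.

x_1* = 1.2308, x_2* = 0

Perfect substitutes: compare marginal utility per dollar. 4/p_1 vs 1/p_2 → 0.3077 vs 0.0555.
x_1 gives more utility per dollar, so spend all income on x_1: x_1* = m/p_1, x_2* = 0.
Numerically: x_1* = 1.2308, x_2* = 0.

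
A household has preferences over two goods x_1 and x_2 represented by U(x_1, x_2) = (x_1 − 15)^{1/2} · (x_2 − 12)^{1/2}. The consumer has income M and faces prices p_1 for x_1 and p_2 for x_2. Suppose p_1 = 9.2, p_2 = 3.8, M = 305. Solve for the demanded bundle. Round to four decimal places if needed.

x_1* = 21.5978, x_2* = 27.9737

MRS = (x_2−12)/(x_1−15). Tangency with p_1/p_2 gives x_2−12 = (p_1/p_2)·(x_1−15).
Substituting into the budget: x_1* = 15 + 0.5·(M − 15·p_1 − 12·p_2)/p_1, and x_2* = 12 + 0.5·(…)/p_2.
Discretionary income = 305 − 15·9.2 − 12·3.8 = 121.4; x_1* = 15 + 0.5·121.4/9.2 = 21.5978; x_2* = 12 + 0.5·121.4/3.8 = 27.9737.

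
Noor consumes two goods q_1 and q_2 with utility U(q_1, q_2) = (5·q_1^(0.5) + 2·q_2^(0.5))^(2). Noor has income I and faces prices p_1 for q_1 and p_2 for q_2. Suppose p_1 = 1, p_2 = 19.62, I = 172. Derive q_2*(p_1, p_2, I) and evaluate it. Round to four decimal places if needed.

From the CES first-order condition, (5/2)·(q_2/q_1)^(0.5) = p_1/p_2.
Solve for the ratio: q_2/q_1 = [(2/5)·p_1/p_2]^(2).
Substitute q_2 = (q_2/q_1)·q_1 into the budget: q_1* = I/(p_1 + p_2·(q_2/q_1)).
Numerically q_2/q_1 = 0.000416, so q_1* = 172/(1 + 19.62·0.000416) = 170.6087 and q_2* = 0.000416·170.6087 = 0.0709.

q_2* = 0.0709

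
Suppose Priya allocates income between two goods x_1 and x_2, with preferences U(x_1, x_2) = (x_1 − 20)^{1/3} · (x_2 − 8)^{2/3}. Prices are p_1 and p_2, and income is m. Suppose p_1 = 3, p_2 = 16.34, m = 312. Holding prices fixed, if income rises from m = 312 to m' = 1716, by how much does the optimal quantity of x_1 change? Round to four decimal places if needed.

Δx_1* = 156

Let x_1' = x_1−20, x_2' = x_2−8. MRS = (1/2)·x_2'/x_1' = p_1/p_2.
After buying the subsistence bundle (20, 8), a share 1/3 of the remaining income goes to x_1: x_1* = 20 + 1/3·(m − 20p_1 − 8p_2)/p_1.
Discretionary income = 312 − 20·3 − 8·16.34 = 121.28; x_1* = 20 + 1/3·121.28/3 = 33.4756.
At m' = 1716: x_1* = 189.4756. Change: 189.4756 − 33.4756 = 156.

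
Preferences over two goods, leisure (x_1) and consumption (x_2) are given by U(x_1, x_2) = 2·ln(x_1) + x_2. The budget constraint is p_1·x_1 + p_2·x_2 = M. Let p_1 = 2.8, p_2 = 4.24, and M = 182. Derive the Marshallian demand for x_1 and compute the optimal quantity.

Set MRS = p_1/p_2: (2/x_1)/1 = p_1/p_2.
So x_1*(p_1,p_2) = 2·p_2/p_1, independent of income; and x_2* = (M − 2·p_2)/p_2.
At the given prices: x_1* = 2·4.24/2.8 = 3.0286.

x_1* = 3.0286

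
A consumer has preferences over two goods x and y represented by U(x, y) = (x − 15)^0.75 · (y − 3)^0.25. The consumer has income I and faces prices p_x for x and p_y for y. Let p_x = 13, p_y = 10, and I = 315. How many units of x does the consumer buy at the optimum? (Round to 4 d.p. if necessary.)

After buying the subsistence bundle (15, 3), a share 0.75 of the remaining income goes to x: x* = 15 + 0.75·(I − 15p_x − 3p_y)/p_x.
Discretionary income = 315 − 15·13 − 3·10 = 90; x* = 15 + 0.75·90/13 = 20.1923.

x* = 20.1923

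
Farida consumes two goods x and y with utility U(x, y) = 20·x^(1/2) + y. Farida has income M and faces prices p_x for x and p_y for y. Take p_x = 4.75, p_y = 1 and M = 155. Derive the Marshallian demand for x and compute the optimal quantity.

x* = 4.4321

MU_x = 10/√x, MU_y = 1. Tangency: 10/√x = p_x/p_y.
Thus x* = (10·p_y/p_x)² — independent of M — with the rest of income spent on y.
Plugging in: x* = (10·1/4.75)² = 4.4321.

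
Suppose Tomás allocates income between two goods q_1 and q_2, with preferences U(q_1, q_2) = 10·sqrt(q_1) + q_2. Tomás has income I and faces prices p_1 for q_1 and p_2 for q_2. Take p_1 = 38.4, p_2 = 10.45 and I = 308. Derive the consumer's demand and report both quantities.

Utility is quasi-linear in q_2; the FOC for q_1 is 5/√q_1 = p_1/p_2.
Thus q_1* = (5·p_2/p_1)² — independent of I — with the rest of income spent on q_2.
Plugging in: q_1* = (5·10.45/38.4)² = 1.8514, q_2* = 22.6703.

q_1* = 1.8514, q_2* = 22.6703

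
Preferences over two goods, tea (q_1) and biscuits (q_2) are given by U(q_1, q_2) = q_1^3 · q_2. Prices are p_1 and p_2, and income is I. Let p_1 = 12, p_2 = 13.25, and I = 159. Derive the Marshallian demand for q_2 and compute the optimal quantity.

Demand: q_1*(p_1,p_2,I) = 0.75·I/p_1 and q_2* = 0.25·I/p_2.
At p_1=12, p_2=13.25, I=159: q_2* = 0.25·159/13.25 = 3.

q_2* = 3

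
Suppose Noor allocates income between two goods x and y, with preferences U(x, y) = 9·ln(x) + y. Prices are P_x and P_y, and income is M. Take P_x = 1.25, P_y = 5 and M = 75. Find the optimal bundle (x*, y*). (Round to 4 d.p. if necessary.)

MU_x = 9/x, MU_y = 1. Tangency: 9/x = P_x/P_y.
So x*(P_x,P_y) = 9·P_y/P_x, independent of income; and y* = (M − 9·P_y)/P_y.
At the given prices: x* = 9·5/1.25 = 36, and y* = 6.

x* = 36, y* = 6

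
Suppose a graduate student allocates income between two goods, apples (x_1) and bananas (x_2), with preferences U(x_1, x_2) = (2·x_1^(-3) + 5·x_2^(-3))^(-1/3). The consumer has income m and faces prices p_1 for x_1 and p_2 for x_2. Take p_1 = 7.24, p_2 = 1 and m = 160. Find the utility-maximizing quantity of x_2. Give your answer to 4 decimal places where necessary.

x_2* = 35.476

Substitute x_2 = (x_2/x_1)·x_1 into the budget: x_1* = m/(p_1 + p_2·(x_2/x_1)).
Numerically x_2/x_1 = 2.062622, so x_1* = 160/(7.24 + 1·2.062622) = 17.1995 and x_2* = 2.062622·17.1995 = 35.476.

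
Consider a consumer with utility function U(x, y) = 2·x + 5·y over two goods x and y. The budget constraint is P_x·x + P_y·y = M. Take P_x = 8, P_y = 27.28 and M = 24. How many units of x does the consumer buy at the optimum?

x* = 3

Linear utility — the consumer picks whichever good has higher MU/price: 2/8 = 0.25 vs 5/27.28 = 0.1833.
x gives more utility per dollar, so spend all income on x: x* = M/P_x, y* = 0.
Numerically: x* = 3, y* = 0.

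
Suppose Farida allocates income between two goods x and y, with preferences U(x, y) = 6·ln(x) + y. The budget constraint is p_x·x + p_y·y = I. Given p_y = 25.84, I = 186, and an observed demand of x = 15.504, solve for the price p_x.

p_x = 10

Set MRS = p_x/p_y: (6/x)/1 = p_x/p_y.
So x*(p_x,p_y) = 6·p_y/p_x, independent of income; and y* = (I − 6·p_y)/p_y.
Set x* = 15.504 in the demand function and solve for p_x: p_x = 10.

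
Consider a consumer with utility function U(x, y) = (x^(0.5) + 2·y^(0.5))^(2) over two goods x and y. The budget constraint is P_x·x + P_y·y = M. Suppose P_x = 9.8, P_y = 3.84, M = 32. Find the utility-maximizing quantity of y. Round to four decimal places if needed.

y* = 7.5898

MU_x ∝ x^(-0.5), MU_y ∝ 2·y^(-0.5), so MRS = (1/2)·(y/x)^(0.5) = P_x/P_y.
Solve for the ratio: y/x = [2·P_x/P_y]^(2).
With the ratio pinned down, the budget gives x* = M/(P_x + P_y·(y/x)) and y* = (y/x)·x*.
Numerically y/x = 26.052517, so x* = 32/(9.8 + 3.84·26.052517) = 0.2913 and y* = 26.052517·0.2913 = 7.5898.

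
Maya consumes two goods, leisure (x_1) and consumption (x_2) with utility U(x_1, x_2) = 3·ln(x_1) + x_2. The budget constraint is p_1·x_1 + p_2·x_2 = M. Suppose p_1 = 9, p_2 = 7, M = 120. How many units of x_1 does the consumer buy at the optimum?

So x_1*(p_1,p_2) = 3·p_2/p_1, independent of income; and x_2* = (M − 3·p_2)/p_2.
At the given prices: x_1* = 3·7/9 = 2.3333.

x_1* = 2.3333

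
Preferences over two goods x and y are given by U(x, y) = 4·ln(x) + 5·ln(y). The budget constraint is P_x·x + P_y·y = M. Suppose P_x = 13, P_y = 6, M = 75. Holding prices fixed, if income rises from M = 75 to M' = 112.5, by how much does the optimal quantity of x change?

At P_x=13, P_y=6, M=75: x* = 4/9·75/13 = 2.5641.
At M' = 112.5: x* = 3.8462. Change: 3.8462 − 2.5641 = 1.2821.

Δx* = 1.2821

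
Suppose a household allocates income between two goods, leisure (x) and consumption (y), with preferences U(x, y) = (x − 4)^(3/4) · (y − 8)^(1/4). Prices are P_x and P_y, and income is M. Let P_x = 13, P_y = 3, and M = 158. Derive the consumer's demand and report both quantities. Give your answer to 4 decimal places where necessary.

x* = 8.7308, y* = 14.8333

This is Cobb-Douglas in (x−4, y−8): tangency gives 0.75·P_y·(y−8) = 0.25·P_x·(x−4).
Substituting into the budget: x* = 4 + 0.75·(M − 4·P_x − 8·P_y)/P_x, and y* = 8 + 0.25·(…)/P_y.
Discretionary income = 158 − 4·13 − 8·3 = 82; x* = 4 + 0.75·82/13 = 8.7308; y* = 8 + 0.25·82/3 = 14.8333.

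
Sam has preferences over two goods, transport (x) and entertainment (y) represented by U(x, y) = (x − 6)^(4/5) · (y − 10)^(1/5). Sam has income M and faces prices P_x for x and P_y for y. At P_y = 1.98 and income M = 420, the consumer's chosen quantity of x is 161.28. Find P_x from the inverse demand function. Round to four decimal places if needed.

P_x = 2

Let x' = x−6, y' = y−10. MRS = 4·y'/x' = P_x/P_y.
Substituting into the budget: x* = 6 + 0.8·(M − 6·P_x − 10·P_y)/P_x, and y* = 10 + 0.2·(…)/P_y.
Set x* = 161.28 in the demand function and solve for P_x: P_x = 2.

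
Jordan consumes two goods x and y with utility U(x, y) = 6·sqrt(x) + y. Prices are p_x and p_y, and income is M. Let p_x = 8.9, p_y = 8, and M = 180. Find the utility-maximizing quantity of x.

x* = 7.2718

Utility is quasi-linear in y; the FOC for x is 3/√x = p_x/p_y.
Solve: √x = 3·p_y/p_x, so x*(p_x,p_y) = (3·p_y/p_x)², and y* = (M − p_x·x*)/p_y.
Plugging in: x* = (3·8/8.9)² = 7.2718.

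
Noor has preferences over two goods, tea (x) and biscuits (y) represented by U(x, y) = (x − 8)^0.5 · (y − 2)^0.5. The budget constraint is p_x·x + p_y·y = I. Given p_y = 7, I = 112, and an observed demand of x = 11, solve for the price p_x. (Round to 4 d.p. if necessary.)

p_x = 7

This is Cobb-Douglas in (x−8, y−2): tangency gives 0.5·p_y·(y−2) = 0.5·p_x·(x−8).
Substituting into the budget: x* = 8 + 0.5·(I − 8·p_x − 2·p_y)/p_x, and y* = 2 + 0.5·(…)/p_y.
Set x* = 11 in the demand function and solve for p_x: p_x = 7.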